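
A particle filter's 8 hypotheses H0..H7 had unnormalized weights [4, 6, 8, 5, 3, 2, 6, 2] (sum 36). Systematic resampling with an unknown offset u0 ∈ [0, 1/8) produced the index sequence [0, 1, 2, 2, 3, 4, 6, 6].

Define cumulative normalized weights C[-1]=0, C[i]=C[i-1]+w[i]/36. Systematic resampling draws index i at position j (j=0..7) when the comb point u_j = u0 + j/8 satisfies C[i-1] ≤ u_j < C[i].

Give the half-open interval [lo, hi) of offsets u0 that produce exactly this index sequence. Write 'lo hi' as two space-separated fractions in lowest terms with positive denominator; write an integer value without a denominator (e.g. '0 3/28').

1/36 5/72

C = [1/9, 5/18, 1/2, 23/36, 13/18, 7/9, 17/18, 1]
j=0 picked index 0: u0 ∈ [0, 1/9)
j=1 picked index 1: u0 ∈ [-1/72, 11/72)
j=2 picked index 2: u0 ∈ [1/36, 1/4)
j=3 picked index 2: u0 ∈ [-7/72, 1/8)
j=4 picked index 3: u0 ∈ [0, 5/36)
j=5 picked index 4: u0 ∈ [1/72, 7/72)
j=6 picked index 6: u0 ∈ [1/36, 7/36)
j=7 picked index 6: u0 ∈ [-7/72, 5/72)
intersection: [1/36, 5/72)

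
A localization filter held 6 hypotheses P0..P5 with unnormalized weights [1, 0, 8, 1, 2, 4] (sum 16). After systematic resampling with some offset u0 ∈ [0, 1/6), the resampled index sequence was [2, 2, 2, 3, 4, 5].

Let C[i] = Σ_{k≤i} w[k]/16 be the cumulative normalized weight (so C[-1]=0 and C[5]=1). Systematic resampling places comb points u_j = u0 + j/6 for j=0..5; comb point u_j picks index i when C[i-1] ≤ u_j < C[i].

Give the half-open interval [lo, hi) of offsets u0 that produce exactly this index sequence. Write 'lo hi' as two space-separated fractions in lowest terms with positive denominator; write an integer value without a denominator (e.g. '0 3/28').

C = [1/16, 1/16, 9/16, 5/8, 3/4, 1]
j=0 picked index 2: u0 ∈ [1/16, 9/16)
j=1 picked index 2: u0 ∈ [-5/48, 19/48)
j=2 picked index 2: u0 ∈ [-13/48, 11/48)
j=3 picked index 3: u0 ∈ [1/16, 1/8)
j=4 picked index 4: u0 ∈ [-1/24, 1/12)
j=5 picked index 5: u0 ∈ [-1/12, 1/6)
intersection: [1/16, 1/12)

1/16 1/12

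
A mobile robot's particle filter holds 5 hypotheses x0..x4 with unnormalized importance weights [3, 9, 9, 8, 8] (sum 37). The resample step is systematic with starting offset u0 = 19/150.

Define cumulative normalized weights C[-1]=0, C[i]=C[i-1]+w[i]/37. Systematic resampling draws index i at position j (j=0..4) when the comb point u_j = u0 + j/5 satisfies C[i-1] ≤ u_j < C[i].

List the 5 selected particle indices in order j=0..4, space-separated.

1 2 2 3 4

C = [3/37, 12/37, 21/37, 29/37, 1]
j=0: u_0=19/150 ∈ [3/37, 12/37) → index 1
j=1: u_1=49/150 ∈ [12/37, 21/37) → index 2
j=2: u_2=79/150 ∈ [12/37, 21/37) → index 2
j=3: u_3=109/150 ∈ [21/37, 29/37) → index 3
j=4: u_4=139/150 ∈ [29/37, 1) → index 4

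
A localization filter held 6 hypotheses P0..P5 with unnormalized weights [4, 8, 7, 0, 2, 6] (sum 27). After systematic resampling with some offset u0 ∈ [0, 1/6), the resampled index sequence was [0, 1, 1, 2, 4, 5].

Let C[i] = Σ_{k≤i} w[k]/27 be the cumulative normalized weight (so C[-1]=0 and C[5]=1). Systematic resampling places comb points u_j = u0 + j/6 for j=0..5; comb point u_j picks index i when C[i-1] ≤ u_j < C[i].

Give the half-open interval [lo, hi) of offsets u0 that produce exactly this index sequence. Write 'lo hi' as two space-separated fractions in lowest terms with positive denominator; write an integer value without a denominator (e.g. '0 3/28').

1/27 1/9

C = [4/27, 4/9, 19/27, 19/27, 7/9, 1]
j=0 picked index 0: u0 ∈ [0, 4/27)
j=1 picked index 1: u0 ∈ [-1/54, 5/18)
j=2 picked index 1: u0 ∈ [-5/27, 1/9)
j=3 picked index 2: u0 ∈ [-1/18, 11/54)
j=4 picked index 4: u0 ∈ [1/27, 1/9)
j=5 picked index 5: u0 ∈ [-1/18, 1/6)
intersection: [1/27, 1/9)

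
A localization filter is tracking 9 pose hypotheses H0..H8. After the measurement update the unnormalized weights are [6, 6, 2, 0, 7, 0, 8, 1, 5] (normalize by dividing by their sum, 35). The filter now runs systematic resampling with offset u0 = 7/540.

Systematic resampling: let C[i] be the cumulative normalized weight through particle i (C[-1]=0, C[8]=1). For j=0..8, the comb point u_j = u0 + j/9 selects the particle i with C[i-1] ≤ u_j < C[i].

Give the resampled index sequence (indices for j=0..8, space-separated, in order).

C = [6/35, 12/35, 2/5, 2/5, 3/5, 3/5, 29/35, 6/7, 1]
j=0: u_0=7/540 ∈ [0, 6/35) → index 0
j=1: u_1=67/540 ∈ [0, 6/35) → index 0
j=2: u_2=127/540 ∈ [6/35, 12/35) → index 1
j=3: u_3=187/540 ∈ [12/35, 2/5) → index 2
j=4: u_4=247/540 ∈ [2/5, 3/5) → index 4
j=5: u_5=307/540 ∈ [2/5, 3/5) → index 4
j=6: u_6=367/540 ∈ [3/5, 29/35) → index 6
j=7: u_7=427/540 ∈ [3/5, 29/35) → index 6
j=8: u_8=487/540 ∈ [6/7, 1) → index 8

0 0 1 2 4 4 6 6 8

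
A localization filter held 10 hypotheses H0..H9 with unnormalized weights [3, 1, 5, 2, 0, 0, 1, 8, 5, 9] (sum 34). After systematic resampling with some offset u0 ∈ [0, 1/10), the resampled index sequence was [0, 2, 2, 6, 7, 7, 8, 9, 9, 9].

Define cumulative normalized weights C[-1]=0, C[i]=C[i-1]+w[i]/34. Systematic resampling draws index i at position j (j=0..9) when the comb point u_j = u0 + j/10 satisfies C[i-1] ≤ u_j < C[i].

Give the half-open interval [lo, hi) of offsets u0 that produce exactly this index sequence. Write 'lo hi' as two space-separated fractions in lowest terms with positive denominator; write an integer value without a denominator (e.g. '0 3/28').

3/85 9/170

C = [3/34, 2/17, 9/34, 11/34, 11/34, 11/34, 6/17, 10/17, 25/34, 1]
j=0 picked index 0: u0 ∈ [0, 3/34)
j=1 picked index 2: u0 ∈ [3/170, 14/85)
j=2 picked index 2: u0 ∈ [-7/85, 11/170)
j=3 picked index 6: u0 ∈ [2/85, 9/170)
j=4 picked index 7: u0 ∈ [-4/85, 16/85)
j=5 picked index 7: u0 ∈ [-5/34, 3/34)
j=6 picked index 8: u0 ∈ [-1/85, 23/170)
j=7 picked index 9: u0 ∈ [3/85, 3/10)
j=8 picked index 9: u0 ∈ [-11/170, 1/5)
j=9 picked index 9: u0 ∈ [-14/85, 1/10)
intersection: [3/85, 9/170)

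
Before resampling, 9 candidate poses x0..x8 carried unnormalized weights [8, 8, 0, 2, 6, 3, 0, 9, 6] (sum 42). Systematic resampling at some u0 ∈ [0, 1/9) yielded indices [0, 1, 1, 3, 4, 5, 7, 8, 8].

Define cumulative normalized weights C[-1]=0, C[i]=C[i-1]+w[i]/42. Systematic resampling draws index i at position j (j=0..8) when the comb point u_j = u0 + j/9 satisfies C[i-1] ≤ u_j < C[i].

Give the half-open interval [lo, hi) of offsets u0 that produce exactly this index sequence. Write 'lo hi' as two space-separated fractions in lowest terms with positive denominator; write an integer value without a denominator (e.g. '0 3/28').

5/63 11/126

C = [4/21, 8/21, 8/21, 3/7, 4/7, 9/14, 9/14, 6/7, 1]
j=0 picked index 0: u0 ∈ [0, 4/21)
j=1 picked index 1: u0 ∈ [5/63, 17/63)
j=2 picked index 1: u0 ∈ [-2/63, 10/63)
j=3 picked index 3: u0 ∈ [1/21, 2/21)
j=4 picked index 4: u0 ∈ [-1/63, 8/63)
j=5 picked index 5: u0 ∈ [1/63, 11/126)
j=6 picked index 7: u0 ∈ [-1/42, 4/21)
j=7 picked index 8: u0 ∈ [5/63, 2/9)
j=8 picked index 8: u0 ∈ [-2/63, 1/9)
intersection: [5/63, 11/126)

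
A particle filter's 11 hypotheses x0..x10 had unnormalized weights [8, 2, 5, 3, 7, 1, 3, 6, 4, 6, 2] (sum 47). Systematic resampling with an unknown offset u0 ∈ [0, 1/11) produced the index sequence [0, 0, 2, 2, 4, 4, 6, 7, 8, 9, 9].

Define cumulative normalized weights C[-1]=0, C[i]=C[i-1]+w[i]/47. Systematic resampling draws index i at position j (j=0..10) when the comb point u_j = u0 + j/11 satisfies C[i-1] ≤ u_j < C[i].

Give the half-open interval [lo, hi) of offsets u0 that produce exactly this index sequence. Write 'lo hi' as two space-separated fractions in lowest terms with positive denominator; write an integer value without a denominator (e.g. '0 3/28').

16/517 24/517

C = [8/47, 10/47, 15/47, 18/47, 25/47, 26/47, 29/47, 35/47, 39/47, 45/47, 1]
j=0 picked index 0: u0 ∈ [0, 8/47)
j=1 picked index 0: u0 ∈ [-1/11, 41/517)
j=2 picked index 2: u0 ∈ [16/517, 71/517)
j=3 picked index 2: u0 ∈ [-31/517, 24/517)
j=4 picked index 4: u0 ∈ [10/517, 87/517)
j=5 picked index 4: u0 ∈ [-37/517, 40/517)
j=6 picked index 6: u0 ∈ [4/517, 37/517)
j=7 picked index 7: u0 ∈ [-10/517, 56/517)
j=8 picked index 8: u0 ∈ [9/517, 53/517)
j=9 picked index 9: u0 ∈ [6/517, 72/517)
j=10 picked index 9: u0 ∈ [-41/517, 25/517)
intersection: [16/517, 24/517)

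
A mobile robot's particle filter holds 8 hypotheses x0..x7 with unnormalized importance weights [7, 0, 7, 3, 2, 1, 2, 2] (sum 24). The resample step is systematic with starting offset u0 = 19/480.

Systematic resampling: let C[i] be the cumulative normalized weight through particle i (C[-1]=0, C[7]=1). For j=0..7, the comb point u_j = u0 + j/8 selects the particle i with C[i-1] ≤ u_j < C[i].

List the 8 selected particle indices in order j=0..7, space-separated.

C = [7/24, 7/24, 7/12, 17/24, 19/24, 5/6, 11/12, 1]
j=0: u_0=19/480 ∈ [0, 7/24) → index 0
j=1: u_1=79/480 ∈ [0, 7/24) → index 0
j=2: u_2=139/480 ∈ [0, 7/24) → index 0
j=3: u_3=199/480 ∈ [7/24, 7/12) → index 2
j=4: u_4=259/480 ∈ [7/24, 7/12) → index 2
j=5: u_5=319/480 ∈ [7/12, 17/24) → index 3
j=6: u_6=379/480 ∈ [17/24, 19/24) → index 4
j=7: u_7=439/480 ∈ [5/6, 11/12) → index 6

0 0 0 2 2 3 4 6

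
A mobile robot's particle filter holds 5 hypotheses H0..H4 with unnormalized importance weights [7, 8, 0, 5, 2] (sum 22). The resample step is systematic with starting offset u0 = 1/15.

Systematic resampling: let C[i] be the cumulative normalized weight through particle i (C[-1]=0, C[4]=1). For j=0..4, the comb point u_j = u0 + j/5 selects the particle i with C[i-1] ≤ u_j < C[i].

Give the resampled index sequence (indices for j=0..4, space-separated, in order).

C = [7/22, 15/22, 15/22, 10/11, 1]
j=0: u_0=1/15 ∈ [0, 7/22) → index 0
j=1: u_1=4/15 ∈ [0, 7/22) → index 0
j=2: u_2=7/15 ∈ [7/22, 15/22) → index 1
j=3: u_3=2/3 ∈ [7/22, 15/22) → index 1
j=4: u_4=13/15 ∈ [15/22, 10/11) → index 3

0 0 1 1 3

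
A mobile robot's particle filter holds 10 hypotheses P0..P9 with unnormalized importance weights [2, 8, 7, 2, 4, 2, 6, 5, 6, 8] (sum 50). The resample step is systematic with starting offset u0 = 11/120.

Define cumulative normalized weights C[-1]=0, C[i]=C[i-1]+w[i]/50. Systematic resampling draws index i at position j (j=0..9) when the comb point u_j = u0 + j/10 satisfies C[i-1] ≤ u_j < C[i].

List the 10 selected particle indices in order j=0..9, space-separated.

C = [1/25, 1/5, 17/50, 19/50, 23/50, 1/2, 31/50, 18/25, 21/25, 1]
j=0: u_0=11/120 ∈ [1/25, 1/5) → index 1
j=1: u_1=23/120 ∈ [1/25, 1/5) → index 1
j=2: u_2=7/24 ∈ [1/5, 17/50) → index 2
j=3: u_3=47/120 ∈ [19/50, 23/50) → index 4
j=4: u_4=59/120 ∈ [23/50, 1/2) → index 5
j=5: u_5=71/120 ∈ [1/2, 31/50) → index 6
j=6: u_6=83/120 ∈ [31/50, 18/25) → index 7
j=7: u_7=19/24 ∈ [18/25, 21/25) → index 8
j=8: u_8=107/120 ∈ [21/25, 1) → index 9
j=9: u_9=119/120 ∈ [21/25, 1) → index 9

1 1 2 4 5 6 7 8 9 9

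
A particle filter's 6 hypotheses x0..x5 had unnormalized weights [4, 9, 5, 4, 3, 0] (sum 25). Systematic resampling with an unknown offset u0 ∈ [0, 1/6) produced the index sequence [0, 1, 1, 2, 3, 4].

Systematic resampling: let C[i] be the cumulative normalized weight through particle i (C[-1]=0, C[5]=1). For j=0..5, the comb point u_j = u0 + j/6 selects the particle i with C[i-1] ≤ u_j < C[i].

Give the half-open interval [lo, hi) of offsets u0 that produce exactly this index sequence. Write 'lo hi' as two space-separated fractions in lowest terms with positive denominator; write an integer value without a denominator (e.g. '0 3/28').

C = [4/25, 13/25, 18/25, 22/25, 1, 1]
j=0 picked index 0: u0 ∈ [0, 4/25)
j=1 picked index 1: u0 ∈ [-1/150, 53/150)
j=2 picked index 1: u0 ∈ [-13/75, 14/75)
j=3 picked index 2: u0 ∈ [1/50, 11/50)
j=4 picked index 3: u0 ∈ [4/75, 16/75)
j=5 picked index 4: u0 ∈ [7/150, 1/6)
intersection: [4/75, 4/25)

4/75 4/25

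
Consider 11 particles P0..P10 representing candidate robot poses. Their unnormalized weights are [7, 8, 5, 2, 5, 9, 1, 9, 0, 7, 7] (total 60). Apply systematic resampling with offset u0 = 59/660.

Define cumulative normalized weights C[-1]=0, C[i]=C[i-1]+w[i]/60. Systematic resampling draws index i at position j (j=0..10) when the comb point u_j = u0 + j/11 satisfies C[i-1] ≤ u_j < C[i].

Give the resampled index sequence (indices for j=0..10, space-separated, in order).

0 1 2 3 5 5 7 7 9 10 10

C = [7/60, 1/4, 1/3, 11/30, 9/20, 3/5, 37/60, 23/30, 23/30, 53/60, 1]
j=0: u_0=59/660 ∈ [0, 7/60) → index 0
j=1: u_1=119/660 ∈ [7/60, 1/4) → index 1
j=2: u_2=179/660 ∈ [1/4, 1/3) → index 2
j=3: u_3=239/660 ∈ [1/3, 11/30) → index 3
j=4: u_4=299/660 ∈ [9/20, 3/5) → index 5
j=5: u_5=359/660 ∈ [9/20, 3/5) → index 5
j=6: u_6=419/660 ∈ [37/60, 23/30) → index 7
j=7: u_7=479/660 ∈ [37/60, 23/30) → index 7
j=8: u_8=49/60 ∈ [23/30, 53/60) → index 9
j=9: u_9=599/660 ∈ [53/60, 1) → index 10
j=10: u_10=659/660 ∈ [53/60, 1) → index 10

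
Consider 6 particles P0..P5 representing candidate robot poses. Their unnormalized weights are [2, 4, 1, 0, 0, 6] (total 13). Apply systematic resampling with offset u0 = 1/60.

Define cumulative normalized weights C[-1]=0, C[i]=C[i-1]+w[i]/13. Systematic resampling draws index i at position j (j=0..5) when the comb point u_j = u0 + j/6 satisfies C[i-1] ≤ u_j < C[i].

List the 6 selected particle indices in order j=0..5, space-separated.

0 1 1 2 5 5

C = [2/13, 6/13, 7/13, 7/13, 7/13, 1]
j=0: u_0=1/60 ∈ [0, 2/13) → index 0
j=1: u_1=11/60 ∈ [2/13, 6/13) → index 1
j=2: u_2=7/20 ∈ [2/13, 6/13) → index 1
j=3: u_3=31/60 ∈ [6/13, 7/13) → index 2
j=4: u_4=41/60 ∈ [7/13, 1) → index 5
j=5: u_5=17/20 ∈ [7/13, 1) → index 5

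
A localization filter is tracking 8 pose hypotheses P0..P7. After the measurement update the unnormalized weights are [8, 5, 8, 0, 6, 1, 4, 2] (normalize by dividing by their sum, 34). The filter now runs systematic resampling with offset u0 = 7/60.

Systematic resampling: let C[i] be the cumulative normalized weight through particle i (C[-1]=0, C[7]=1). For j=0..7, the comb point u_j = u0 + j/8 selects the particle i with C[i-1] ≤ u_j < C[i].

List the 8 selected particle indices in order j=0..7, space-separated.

0 1 1 2 2 4 6 7

C = [4/17, 13/34, 21/34, 21/34, 27/34, 14/17, 16/17, 1]
j=0: u_0=7/60 ∈ [0, 4/17) → index 0
j=1: u_1=29/120 ∈ [4/17, 13/34) → index 1
j=2: u_2=11/30 ∈ [4/17, 13/34) → index 1
j=3: u_3=59/120 ∈ [13/34, 21/34) → index 2
j=4: u_4=37/60 ∈ [13/34, 21/34) → index 2
j=5: u_5=89/120 ∈ [21/34, 27/34) → index 4
j=6: u_6=13/15 ∈ [14/17, 16/17) → index 6
j=7: u_7=119/120 ∈ [16/17, 1) → index 7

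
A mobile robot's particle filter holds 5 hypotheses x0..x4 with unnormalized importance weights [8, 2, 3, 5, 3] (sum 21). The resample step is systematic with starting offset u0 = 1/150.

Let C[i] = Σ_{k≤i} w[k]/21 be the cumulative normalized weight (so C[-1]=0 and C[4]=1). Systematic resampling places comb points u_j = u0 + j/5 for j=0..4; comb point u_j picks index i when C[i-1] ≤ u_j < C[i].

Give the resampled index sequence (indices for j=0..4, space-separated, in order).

0 0 1 2 3

C = [8/21, 10/21, 13/21, 6/7, 1]
j=0: u_0=1/150 ∈ [0, 8/21) → index 0
j=1: u_1=31/150 ∈ [0, 8/21) → index 0
j=2: u_2=61/150 ∈ [8/21, 10/21) → index 1
j=3: u_3=91/150 ∈ [10/21, 13/21) → index 2
j=4: u_4=121/150 ∈ [13/21, 6/7) → index 3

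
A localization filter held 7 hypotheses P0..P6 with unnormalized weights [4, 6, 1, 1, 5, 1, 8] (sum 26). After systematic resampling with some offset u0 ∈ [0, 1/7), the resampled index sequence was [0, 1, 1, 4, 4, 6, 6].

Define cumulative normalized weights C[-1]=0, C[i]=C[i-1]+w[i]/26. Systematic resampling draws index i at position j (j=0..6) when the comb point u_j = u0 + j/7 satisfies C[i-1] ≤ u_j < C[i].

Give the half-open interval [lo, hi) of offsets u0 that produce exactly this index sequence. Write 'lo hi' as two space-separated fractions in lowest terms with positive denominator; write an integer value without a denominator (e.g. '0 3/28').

3/91 15/182

C = [2/13, 5/13, 11/26, 6/13, 17/26, 9/13, 1]
j=0 picked index 0: u0 ∈ [0, 2/13)
j=1 picked index 1: u0 ∈ [1/91, 22/91)
j=2 picked index 1: u0 ∈ [-12/91, 9/91)
j=3 picked index 4: u0 ∈ [3/91, 41/182)
j=4 picked index 4: u0 ∈ [-10/91, 15/182)
j=5 picked index 6: u0 ∈ [-2/91, 2/7)
j=6 picked index 6: u0 ∈ [-15/91, 1/7)
intersection: [3/91, 15/182)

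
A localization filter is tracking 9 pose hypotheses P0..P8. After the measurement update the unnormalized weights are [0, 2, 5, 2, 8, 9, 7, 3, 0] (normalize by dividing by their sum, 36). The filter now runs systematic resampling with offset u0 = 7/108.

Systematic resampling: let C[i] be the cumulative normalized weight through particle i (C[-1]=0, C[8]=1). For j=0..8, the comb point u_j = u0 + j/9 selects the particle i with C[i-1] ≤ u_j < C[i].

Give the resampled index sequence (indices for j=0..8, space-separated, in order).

C = [0, 1/18, 7/36, 1/4, 17/36, 13/18, 11/12, 1, 1]
j=0: u_0=7/108 ∈ [1/18, 7/36) → index 2
j=1: u_1=19/108 ∈ [1/18, 7/36) → index 2
j=2: u_2=31/108 ∈ [1/4, 17/36) → index 4
j=3: u_3=43/108 ∈ [1/4, 17/36) → index 4
j=4: u_4=55/108 ∈ [17/36, 13/18) → index 5
j=5: u_5=67/108 ∈ [17/36, 13/18) → index 5
j=6: u_6=79/108 ∈ [13/18, 11/12) → index 6
j=7: u_7=91/108 ∈ [13/18, 11/12) → index 6
j=8: u_8=103/108 ∈ [11/12, 1) → index 7

2 2 4 4 5 5 6 6 7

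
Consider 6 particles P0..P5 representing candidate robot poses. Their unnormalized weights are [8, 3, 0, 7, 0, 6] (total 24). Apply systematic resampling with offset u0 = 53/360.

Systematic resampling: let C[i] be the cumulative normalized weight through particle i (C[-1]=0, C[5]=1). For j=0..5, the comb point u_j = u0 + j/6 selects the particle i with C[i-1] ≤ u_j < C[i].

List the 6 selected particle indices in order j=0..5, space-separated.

C = [1/3, 11/24, 11/24, 3/4, 3/4, 1]
j=0: u_0=53/360 ∈ [0, 1/3) → index 0
j=1: u_1=113/360 ∈ [0, 1/3) → index 0
j=2: u_2=173/360 ∈ [11/24, 3/4) → index 3
j=3: u_3=233/360 ∈ [11/24, 3/4) → index 3
j=4: u_4=293/360 ∈ [3/4, 1) → index 5
j=5: u_5=353/360 ∈ [3/4, 1) → index 5

0 0 3 3 5 5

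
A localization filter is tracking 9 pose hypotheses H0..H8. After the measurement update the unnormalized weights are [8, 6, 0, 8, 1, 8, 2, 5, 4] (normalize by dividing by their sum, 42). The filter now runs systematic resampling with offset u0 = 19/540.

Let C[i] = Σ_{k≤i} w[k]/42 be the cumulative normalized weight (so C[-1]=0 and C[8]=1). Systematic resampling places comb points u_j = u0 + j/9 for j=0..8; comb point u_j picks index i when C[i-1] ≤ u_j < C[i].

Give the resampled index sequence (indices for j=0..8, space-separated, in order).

0 0 1 3 3 5 5 7 8

C = [4/21, 1/3, 1/3, 11/21, 23/42, 31/42, 11/14, 19/21, 1]
j=0: u_0=19/540 ∈ [0, 4/21) → index 0
j=1: u_1=79/540 ∈ [0, 4/21) → index 0
j=2: u_2=139/540 ∈ [4/21, 1/3) → index 1
j=3: u_3=199/540 ∈ [1/3, 11/21) → index 3
j=4: u_4=259/540 ∈ [1/3, 11/21) → index 3
j=5: u_5=319/540 ∈ [23/42, 31/42) → index 5
j=6: u_6=379/540 ∈ [23/42, 31/42) → index 5
j=7: u_7=439/540 ∈ [11/14, 19/21) → index 7
j=8: u_8=499/540 ∈ [19/21, 1) → index 8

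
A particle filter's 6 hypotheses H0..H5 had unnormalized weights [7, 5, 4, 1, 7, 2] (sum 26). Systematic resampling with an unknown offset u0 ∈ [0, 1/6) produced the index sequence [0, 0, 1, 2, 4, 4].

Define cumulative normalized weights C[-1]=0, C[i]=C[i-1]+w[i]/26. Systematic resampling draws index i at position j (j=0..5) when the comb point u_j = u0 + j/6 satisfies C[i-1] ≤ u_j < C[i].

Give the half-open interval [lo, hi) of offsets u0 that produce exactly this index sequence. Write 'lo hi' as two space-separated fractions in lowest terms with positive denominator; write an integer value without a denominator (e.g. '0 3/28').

C = [7/26, 6/13, 8/13, 17/26, 12/13, 1]
j=0 picked index 0: u0 ∈ [0, 7/26)
j=1 picked index 0: u0 ∈ [-1/6, 4/39)
j=2 picked index 1: u0 ∈ [-5/78, 5/39)
j=3 picked index 2: u0 ∈ [-1/26, 3/26)
j=4 picked index 4: u0 ∈ [-1/78, 10/39)
j=5 picked index 4: u0 ∈ [-7/39, 7/78)
intersection: [0, 7/78)

0 7/78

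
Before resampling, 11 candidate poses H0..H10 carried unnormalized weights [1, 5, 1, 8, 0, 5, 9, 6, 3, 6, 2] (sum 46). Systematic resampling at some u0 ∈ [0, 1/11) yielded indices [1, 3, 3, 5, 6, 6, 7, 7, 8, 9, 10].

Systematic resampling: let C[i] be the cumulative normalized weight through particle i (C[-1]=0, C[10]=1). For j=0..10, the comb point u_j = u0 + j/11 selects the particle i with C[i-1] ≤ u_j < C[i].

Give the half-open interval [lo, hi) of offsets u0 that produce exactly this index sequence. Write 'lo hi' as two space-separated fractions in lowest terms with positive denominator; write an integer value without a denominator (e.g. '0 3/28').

C = [1/46, 3/23, 7/46, 15/46, 15/46, 10/23, 29/46, 35/46, 19/23, 22/23, 1]
j=0 picked index 1: u0 ∈ [1/46, 3/23)
j=1 picked index 3: u0 ∈ [31/506, 119/506)
j=2 picked index 3: u0 ∈ [-15/506, 73/506)
j=3 picked index 5: u0 ∈ [27/506, 41/253)
j=4 picked index 6: u0 ∈ [18/253, 135/506)
j=5 picked index 6: u0 ∈ [-5/253, 89/506)
j=6 picked index 7: u0 ∈ [43/506, 109/506)
j=7 picked index 7: u0 ∈ [-3/506, 63/506)
j=8 picked index 8: u0 ∈ [17/506, 25/253)
j=9 picked index 9: u0 ∈ [2/253, 35/253)
j=10 picked index 10: u0 ∈ [12/253, 1/11)
intersection: [43/506, 1/11)

43/506 1/11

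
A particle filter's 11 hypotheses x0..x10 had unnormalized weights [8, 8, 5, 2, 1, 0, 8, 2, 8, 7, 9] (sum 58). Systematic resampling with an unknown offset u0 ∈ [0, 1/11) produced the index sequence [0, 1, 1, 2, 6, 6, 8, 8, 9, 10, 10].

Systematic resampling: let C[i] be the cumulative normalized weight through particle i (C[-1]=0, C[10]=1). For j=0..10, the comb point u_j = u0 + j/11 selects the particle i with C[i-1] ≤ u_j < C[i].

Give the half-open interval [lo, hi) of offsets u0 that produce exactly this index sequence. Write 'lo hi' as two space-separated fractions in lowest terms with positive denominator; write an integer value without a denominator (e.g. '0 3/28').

16/319 28/319

C = [4/29, 8/29, 21/58, 23/58, 12/29, 12/29, 16/29, 17/29, 21/29, 49/58, 1]
j=0 picked index 0: u0 ∈ [0, 4/29)
j=1 picked index 1: u0 ∈ [15/319, 59/319)
j=2 picked index 1: u0 ∈ [-14/319, 30/319)
j=3 picked index 2: u0 ∈ [1/319, 57/638)
j=4 picked index 6: u0 ∈ [16/319, 60/319)
j=5 picked index 6: u0 ∈ [-13/319, 31/319)
j=6 picked index 8: u0 ∈ [13/319, 57/319)
j=7 picked index 8: u0 ∈ [-16/319, 28/319)
j=8 picked index 9: u0 ∈ [-1/319, 75/638)
j=9 picked index 10: u0 ∈ [17/638, 2/11)
j=10 picked index 10: u0 ∈ [-41/638, 1/11)
intersection: [16/319, 28/319)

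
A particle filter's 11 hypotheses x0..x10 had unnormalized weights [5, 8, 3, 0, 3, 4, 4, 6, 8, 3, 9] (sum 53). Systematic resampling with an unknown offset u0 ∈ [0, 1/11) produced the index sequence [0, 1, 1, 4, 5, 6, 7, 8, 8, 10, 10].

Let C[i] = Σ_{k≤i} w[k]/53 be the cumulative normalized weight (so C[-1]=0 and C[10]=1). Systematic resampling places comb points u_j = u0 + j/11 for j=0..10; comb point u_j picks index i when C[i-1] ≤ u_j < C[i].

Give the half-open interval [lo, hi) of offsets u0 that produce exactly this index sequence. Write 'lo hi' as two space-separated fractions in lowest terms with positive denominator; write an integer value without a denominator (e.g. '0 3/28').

C = [5/53, 13/53, 16/53, 16/53, 19/53, 23/53, 27/53, 33/53, 41/53, 44/53, 1]
j=0 picked index 0: u0 ∈ [0, 5/53)
j=1 picked index 1: u0 ∈ [2/583, 90/583)
j=2 picked index 1: u0 ∈ [-51/583, 37/583)
j=3 picked index 4: u0 ∈ [17/583, 50/583)
j=4 picked index 5: u0 ∈ [-3/583, 41/583)
j=5 picked index 6: u0 ∈ [-12/583, 32/583)
j=6 picked index 7: u0 ∈ [-21/583, 45/583)
j=7 picked index 8: u0 ∈ [-8/583, 80/583)
j=8 picked index 8: u0 ∈ [-61/583, 27/583)
j=9 picked index 10: u0 ∈ [7/583, 2/11)
j=10 picked index 10: u0 ∈ [-46/583, 1/11)
intersection: [17/583, 27/583)

17/583 27/583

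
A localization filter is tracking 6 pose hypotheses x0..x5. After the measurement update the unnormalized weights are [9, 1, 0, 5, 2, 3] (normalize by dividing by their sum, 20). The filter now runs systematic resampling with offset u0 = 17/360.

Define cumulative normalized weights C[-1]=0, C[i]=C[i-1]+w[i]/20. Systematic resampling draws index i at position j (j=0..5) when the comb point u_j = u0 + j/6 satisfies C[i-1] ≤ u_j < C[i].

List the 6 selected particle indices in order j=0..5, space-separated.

C = [9/20, 1/2, 1/2, 3/4, 17/20, 1]
j=0: u_0=17/360 ∈ [0, 9/20) → index 0
j=1: u_1=77/360 ∈ [0, 9/20) → index 0
j=2: u_2=137/360 ∈ [0, 9/20) → index 0
j=3: u_3=197/360 ∈ [1/2, 3/4) → index 3
j=4: u_4=257/360 ∈ [1/2, 3/4) → index 3
j=5: u_5=317/360 ∈ [17/20, 1) → index 5

0 0 0 3 3 5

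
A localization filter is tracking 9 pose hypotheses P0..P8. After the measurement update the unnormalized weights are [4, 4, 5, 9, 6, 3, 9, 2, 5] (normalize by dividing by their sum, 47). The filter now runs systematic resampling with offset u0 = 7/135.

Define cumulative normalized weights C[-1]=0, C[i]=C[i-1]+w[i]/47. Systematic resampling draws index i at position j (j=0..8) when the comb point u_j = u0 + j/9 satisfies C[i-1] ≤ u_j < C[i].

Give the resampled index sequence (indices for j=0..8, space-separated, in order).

C = [4/47, 8/47, 13/47, 22/47, 28/47, 31/47, 40/47, 42/47, 1]
j=0: u_0=7/135 ∈ [0, 4/47) → index 0
j=1: u_1=22/135 ∈ [4/47, 8/47) → index 1
j=2: u_2=37/135 ∈ [8/47, 13/47) → index 2
j=3: u_3=52/135 ∈ [13/47, 22/47) → index 3
j=4: u_4=67/135 ∈ [22/47, 28/47) → index 4
j=5: u_5=82/135 ∈ [28/47, 31/47) → index 5
j=6: u_6=97/135 ∈ [31/47, 40/47) → index 6
j=7: u_7=112/135 ∈ [31/47, 40/47) → index 6
j=8: u_8=127/135 ∈ [42/47, 1) → index 8

0 1 2 3 4 5 6 6 8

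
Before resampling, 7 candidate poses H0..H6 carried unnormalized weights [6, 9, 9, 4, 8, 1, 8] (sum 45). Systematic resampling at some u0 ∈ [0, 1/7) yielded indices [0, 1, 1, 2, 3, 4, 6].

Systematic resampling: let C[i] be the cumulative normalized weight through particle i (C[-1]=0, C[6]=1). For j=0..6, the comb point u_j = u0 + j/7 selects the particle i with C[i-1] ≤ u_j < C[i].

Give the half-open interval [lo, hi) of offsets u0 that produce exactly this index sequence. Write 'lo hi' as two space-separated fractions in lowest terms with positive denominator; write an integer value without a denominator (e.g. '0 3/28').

0 1/21

C = [2/15, 1/3, 8/15, 28/45, 4/5, 37/45, 1]
j=0 picked index 0: u0 ∈ [0, 2/15)
j=1 picked index 1: u0 ∈ [-1/105, 4/21)
j=2 picked index 1: u0 ∈ [-16/105, 1/21)
j=3 picked index 2: u0 ∈ [-2/21, 11/105)
j=4 picked index 3: u0 ∈ [-4/105, 16/315)
j=5 picked index 4: u0 ∈ [-29/315, 3/35)
j=6 picked index 6: u0 ∈ [-11/315, 1/7)
intersection: [0, 1/21)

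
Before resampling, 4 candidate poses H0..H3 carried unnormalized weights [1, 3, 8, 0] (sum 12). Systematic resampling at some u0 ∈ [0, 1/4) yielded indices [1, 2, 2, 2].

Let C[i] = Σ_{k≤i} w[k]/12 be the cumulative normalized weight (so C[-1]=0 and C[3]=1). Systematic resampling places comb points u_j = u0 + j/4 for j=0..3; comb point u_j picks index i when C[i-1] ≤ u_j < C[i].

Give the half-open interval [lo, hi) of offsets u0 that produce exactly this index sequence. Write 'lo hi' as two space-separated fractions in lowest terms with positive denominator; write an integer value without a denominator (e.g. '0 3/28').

C = [1/12, 1/3, 1, 1]
j=0 picked index 1: u0 ∈ [1/12, 1/3)
j=1 picked index 2: u0 ∈ [1/12, 3/4)
j=2 picked index 2: u0 ∈ [-1/6, 1/2)
j=3 picked index 2: u0 ∈ [-5/12, 1/4)
intersection: [1/12, 1/4)

1/12 1/4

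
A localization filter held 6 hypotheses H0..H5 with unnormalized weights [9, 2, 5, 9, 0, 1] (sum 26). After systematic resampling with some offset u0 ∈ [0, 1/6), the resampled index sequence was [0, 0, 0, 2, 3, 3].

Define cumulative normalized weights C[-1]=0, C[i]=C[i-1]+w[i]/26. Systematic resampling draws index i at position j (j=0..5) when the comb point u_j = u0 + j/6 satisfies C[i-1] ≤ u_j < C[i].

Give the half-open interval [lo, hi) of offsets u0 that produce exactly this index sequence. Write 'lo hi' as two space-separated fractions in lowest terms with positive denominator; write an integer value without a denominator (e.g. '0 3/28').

C = [9/26, 11/26, 8/13, 25/26, 25/26, 1]
j=0 picked index 0: u0 ∈ [0, 9/26)
j=1 picked index 0: u0 ∈ [-1/6, 7/39)
j=2 picked index 0: u0 ∈ [-1/3, 1/78)
j=3 picked index 2: u0 ∈ [-1/13, 3/26)
j=4 picked index 3: u0 ∈ [-2/39, 23/78)
j=5 picked index 3: u0 ∈ [-17/78, 5/39)
intersection: [0, 1/78)

0 1/78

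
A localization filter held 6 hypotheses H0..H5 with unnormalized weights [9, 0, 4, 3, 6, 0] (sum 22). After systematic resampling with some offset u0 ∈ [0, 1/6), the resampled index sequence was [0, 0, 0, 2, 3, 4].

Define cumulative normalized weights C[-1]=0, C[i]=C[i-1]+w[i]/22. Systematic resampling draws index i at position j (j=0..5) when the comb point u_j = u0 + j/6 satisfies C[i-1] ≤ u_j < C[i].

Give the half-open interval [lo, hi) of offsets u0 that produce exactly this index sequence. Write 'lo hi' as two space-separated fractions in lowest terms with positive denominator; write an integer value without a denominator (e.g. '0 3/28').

C = [9/22, 9/22, 13/22, 8/11, 1, 1]
j=0 picked index 0: u0 ∈ [0, 9/22)
j=1 picked index 0: u0 ∈ [-1/6, 8/33)
j=2 picked index 0: u0 ∈ [-1/3, 5/66)
j=3 picked index 2: u0 ∈ [-1/11, 1/11)
j=4 picked index 3: u0 ∈ [-5/66, 2/33)
j=5 picked index 4: u0 ∈ [-7/66, 1/6)
intersection: [0, 2/33)

0 2/33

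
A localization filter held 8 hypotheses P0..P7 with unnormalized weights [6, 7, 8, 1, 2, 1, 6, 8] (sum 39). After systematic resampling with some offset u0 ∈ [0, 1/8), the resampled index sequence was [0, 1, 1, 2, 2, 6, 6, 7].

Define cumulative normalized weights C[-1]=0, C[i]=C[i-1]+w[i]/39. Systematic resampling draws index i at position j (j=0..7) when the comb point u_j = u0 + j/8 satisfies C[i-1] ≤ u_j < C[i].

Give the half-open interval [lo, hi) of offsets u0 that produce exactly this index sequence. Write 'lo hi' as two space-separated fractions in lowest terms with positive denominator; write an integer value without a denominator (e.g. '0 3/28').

C = [2/13, 1/3, 7/13, 22/39, 8/13, 25/39, 31/39, 1]
j=0 picked index 0: u0 ∈ [0, 2/13)
j=1 picked index 1: u0 ∈ [3/104, 5/24)
j=2 picked index 1: u0 ∈ [-5/52, 1/12)
j=3 picked index 2: u0 ∈ [-1/24, 17/104)
j=4 picked index 2: u0 ∈ [-1/6, 1/26)
j=5 picked index 6: u0 ∈ [5/312, 53/312)
j=6 picked index 6: u0 ∈ [-17/156, 7/156)
j=7 picked index 7: u0 ∈ [-25/312, 1/8)
intersection: [3/104, 1/26)

3/104 1/26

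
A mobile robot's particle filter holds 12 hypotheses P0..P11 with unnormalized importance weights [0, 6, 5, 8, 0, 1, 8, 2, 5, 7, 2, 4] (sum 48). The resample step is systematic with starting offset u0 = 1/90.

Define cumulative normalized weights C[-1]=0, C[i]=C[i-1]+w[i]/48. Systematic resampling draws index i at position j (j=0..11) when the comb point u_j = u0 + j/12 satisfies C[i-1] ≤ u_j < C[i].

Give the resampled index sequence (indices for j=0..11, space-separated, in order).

C = [0, 1/8, 11/48, 19/48, 19/48, 5/12, 7/12, 5/8, 35/48, 7/8, 11/12, 1]
j=0: u_0=1/90 ∈ [0, 1/8) → index 1
j=1: u_1=17/180 ∈ [0, 1/8) → index 1
j=2: u_2=8/45 ∈ [1/8, 11/48) → index 2
j=3: u_3=47/180 ∈ [11/48, 19/48) → index 3
j=4: u_4=31/90 ∈ [11/48, 19/48) → index 3
j=5: u_5=77/180 ∈ [5/12, 7/12) → index 6
j=6: u_6=23/45 ∈ [5/12, 7/12) → index 6
j=7: u_7=107/180 ∈ [7/12, 5/8) → index 7
j=8: u_8=61/90 ∈ [5/8, 35/48) → index 8
j=9: u_9=137/180 ∈ [35/48, 7/8) → index 9
j=10: u_10=38/45 ∈ [35/48, 7/8) → index 9
j=11: u_11=167/180 ∈ [11/12, 1) → index 11

1 1 2 3 3 6 6 7 8 9 9 11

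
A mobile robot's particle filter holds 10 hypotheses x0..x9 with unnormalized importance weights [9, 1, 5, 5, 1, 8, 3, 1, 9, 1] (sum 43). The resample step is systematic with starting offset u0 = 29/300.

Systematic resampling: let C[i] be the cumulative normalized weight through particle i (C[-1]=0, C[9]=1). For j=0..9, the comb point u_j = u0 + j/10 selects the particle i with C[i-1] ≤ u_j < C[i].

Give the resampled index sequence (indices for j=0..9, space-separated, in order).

0 0 2 3 5 5 6 8 8 9

C = [9/43, 10/43, 15/43, 20/43, 21/43, 29/43, 32/43, 33/43, 42/43, 1]
j=0: u_0=29/300 ∈ [0, 9/43) → index 0
j=1: u_1=59/300 ∈ [0, 9/43) → index 0
j=2: u_2=89/300 ∈ [10/43, 15/43) → index 2
j=3: u_3=119/300 ∈ [15/43, 20/43) → index 3
j=4: u_4=149/300 ∈ [21/43, 29/43) → index 5
j=5: u_5=179/300 ∈ [21/43, 29/43) → index 5
j=6: u_6=209/300 ∈ [29/43, 32/43) → index 6
j=7: u_7=239/300 ∈ [33/43, 42/43) → index 8
j=8: u_8=269/300 ∈ [33/43, 42/43) → index 8
j=9: u_9=299/300 ∈ [42/43, 1) → index 9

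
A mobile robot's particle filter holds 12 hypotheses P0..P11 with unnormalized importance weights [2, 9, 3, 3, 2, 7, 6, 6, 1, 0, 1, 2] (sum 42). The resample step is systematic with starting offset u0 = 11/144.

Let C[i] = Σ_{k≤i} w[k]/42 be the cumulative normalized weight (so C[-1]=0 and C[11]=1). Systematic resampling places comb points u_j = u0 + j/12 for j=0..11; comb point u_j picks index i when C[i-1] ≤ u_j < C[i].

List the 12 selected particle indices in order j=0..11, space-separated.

1 1 1 2 4 5 5 6 6 7 8 11

C = [1/21, 11/42, 1/3, 17/42, 19/42, 13/21, 16/21, 19/21, 13/14, 13/14, 20/21, 1]
j=0: u_0=11/144 ∈ [1/21, 11/42) → index 1
j=1: u_1=23/144 ∈ [1/21, 11/42) → index 1
j=2: u_2=35/144 ∈ [1/21, 11/42) → index 1
j=3: u_3=47/144 ∈ [11/42, 1/3) → index 2
j=4: u_4=59/144 ∈ [17/42, 19/42) → index 4
j=5: u_5=71/144 ∈ [19/42, 13/21) → index 5
j=6: u_6=83/144 ∈ [19/42, 13/21) → index 5
j=7: u_7=95/144 ∈ [13/21, 16/21) → index 6
j=8: u_8=107/144 ∈ [13/21, 16/21) → index 6
j=9: u_9=119/144 ∈ [16/21, 19/21) → index 7
j=10: u_10=131/144 ∈ [19/21, 13/14) → index 8
j=11: u_11=143/144 ∈ [20/21, 1) → index 11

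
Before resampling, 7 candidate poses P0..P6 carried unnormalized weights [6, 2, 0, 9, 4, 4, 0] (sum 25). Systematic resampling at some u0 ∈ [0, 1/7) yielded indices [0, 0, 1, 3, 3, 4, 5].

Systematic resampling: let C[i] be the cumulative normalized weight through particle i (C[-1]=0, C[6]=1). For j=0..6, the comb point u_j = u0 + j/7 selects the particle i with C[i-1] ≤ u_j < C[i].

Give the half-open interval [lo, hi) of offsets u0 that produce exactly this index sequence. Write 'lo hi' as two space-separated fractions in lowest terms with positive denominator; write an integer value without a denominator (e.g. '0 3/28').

0 6/175

C = [6/25, 8/25, 8/25, 17/25, 21/25, 1, 1]
j=0 picked index 0: u0 ∈ [0, 6/25)
j=1 picked index 0: u0 ∈ [-1/7, 17/175)
j=2 picked index 1: u0 ∈ [-8/175, 6/175)
j=3 picked index 3: u0 ∈ [-19/175, 44/175)
j=4 picked index 3: u0 ∈ [-44/175, 19/175)
j=5 picked index 4: u0 ∈ [-6/175, 22/175)
j=6 picked index 5: u0 ∈ [-3/175, 1/7)
intersection: [0, 6/175)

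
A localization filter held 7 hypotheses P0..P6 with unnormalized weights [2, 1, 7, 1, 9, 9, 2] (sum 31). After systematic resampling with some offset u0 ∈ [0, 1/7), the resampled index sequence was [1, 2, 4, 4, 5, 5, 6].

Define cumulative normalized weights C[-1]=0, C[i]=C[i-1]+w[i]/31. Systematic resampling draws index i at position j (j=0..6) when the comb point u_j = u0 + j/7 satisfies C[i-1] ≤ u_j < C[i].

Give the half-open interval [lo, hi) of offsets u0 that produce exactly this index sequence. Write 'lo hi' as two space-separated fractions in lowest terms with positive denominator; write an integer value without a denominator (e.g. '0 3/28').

C = [2/31, 3/31, 10/31, 11/31, 20/31, 29/31, 1]
j=0 picked index 1: u0 ∈ [2/31, 3/31)
j=1 picked index 2: u0 ∈ [-10/217, 39/217)
j=2 picked index 4: u0 ∈ [15/217, 78/217)
j=3 picked index 4: u0 ∈ [-16/217, 47/217)
j=4 picked index 5: u0 ∈ [16/217, 79/217)
j=5 picked index 5: u0 ∈ [-15/217, 48/217)
j=6 picked index 6: u0 ∈ [17/217, 1/7)
intersection: [17/217, 3/31)

17/217 3/31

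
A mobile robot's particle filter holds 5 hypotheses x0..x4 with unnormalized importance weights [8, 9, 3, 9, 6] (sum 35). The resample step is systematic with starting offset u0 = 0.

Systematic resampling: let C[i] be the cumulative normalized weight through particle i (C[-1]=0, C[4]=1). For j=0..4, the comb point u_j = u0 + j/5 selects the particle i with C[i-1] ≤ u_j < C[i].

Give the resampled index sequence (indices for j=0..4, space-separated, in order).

0 0 1 3 3

C = [8/35, 17/35, 4/7, 29/35, 1]
j=0: u_0=0 ∈ [0, 8/35) → index 0
j=1: u_1=1/5 ∈ [0, 8/35) → index 0
j=2: u_2=2/5 ∈ [8/35, 17/35) → index 1
j=3: u_3=3/5 ∈ [4/7, 29/35) → index 3
j=4: u_4=4/5 ∈ [4/7, 29/35) → index 3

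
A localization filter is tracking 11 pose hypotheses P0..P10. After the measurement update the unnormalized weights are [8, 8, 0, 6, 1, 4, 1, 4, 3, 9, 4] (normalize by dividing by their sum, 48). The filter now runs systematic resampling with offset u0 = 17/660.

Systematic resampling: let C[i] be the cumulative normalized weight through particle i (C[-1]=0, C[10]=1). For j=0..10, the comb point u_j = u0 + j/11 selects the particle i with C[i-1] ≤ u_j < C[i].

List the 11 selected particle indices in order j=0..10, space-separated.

0 0 1 1 3 5 6 7 9 9 10

C = [1/6, 1/3, 1/3, 11/24, 23/48, 9/16, 7/12, 2/3, 35/48, 11/12, 1]
j=0: u_0=17/660 ∈ [0, 1/6) → index 0
j=1: u_1=7/60 ∈ [0, 1/6) → index 0
j=2: u_2=137/660 ∈ [1/6, 1/3) → index 1
j=3: u_3=197/660 ∈ [1/6, 1/3) → index 1
j=4: u_4=257/660 ∈ [1/3, 11/24) → index 3
j=5: u_5=317/660 ∈ [23/48, 9/16) → index 5
j=6: u_6=377/660 ∈ [9/16, 7/12) → index 6
j=7: u_7=437/660 ∈ [7/12, 2/3) → index 7
j=8: u_8=497/660 ∈ [35/48, 11/12) → index 9
j=9: u_9=557/660 ∈ [35/48, 11/12) → index 9
j=10: u_10=617/660 ∈ [11/12, 1) → index 10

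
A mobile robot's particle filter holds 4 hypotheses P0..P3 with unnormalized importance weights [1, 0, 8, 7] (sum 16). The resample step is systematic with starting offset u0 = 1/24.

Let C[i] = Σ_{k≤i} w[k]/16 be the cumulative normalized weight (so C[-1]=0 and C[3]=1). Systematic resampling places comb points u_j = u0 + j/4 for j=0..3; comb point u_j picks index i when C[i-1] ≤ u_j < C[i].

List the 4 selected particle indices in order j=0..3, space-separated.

C = [1/16, 1/16, 9/16, 1]
j=0: u_0=1/24 ∈ [0, 1/16) → index 0
j=1: u_1=7/24 ∈ [1/16, 9/16) → index 2
j=2: u_2=13/24 ∈ [1/16, 9/16) → index 2
j=3: u_3=19/24 ∈ [9/16, 1) → index 3

0 2 2 3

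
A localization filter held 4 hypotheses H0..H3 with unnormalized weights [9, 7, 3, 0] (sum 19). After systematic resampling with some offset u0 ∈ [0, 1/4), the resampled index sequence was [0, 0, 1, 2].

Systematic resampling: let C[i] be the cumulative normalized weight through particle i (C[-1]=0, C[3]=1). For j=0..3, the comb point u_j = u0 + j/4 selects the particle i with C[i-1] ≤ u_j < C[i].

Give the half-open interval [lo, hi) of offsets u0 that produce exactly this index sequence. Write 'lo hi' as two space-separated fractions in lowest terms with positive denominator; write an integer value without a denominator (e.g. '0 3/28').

C = [9/19, 16/19, 1, 1]
j=0 picked index 0: u0 ∈ [0, 9/19)
j=1 picked index 0: u0 ∈ [-1/4, 17/76)
j=2 picked index 1: u0 ∈ [-1/38, 13/38)
j=3 picked index 2: u0 ∈ [7/76, 1/4)
intersection: [7/76, 17/76)

7/76 17/76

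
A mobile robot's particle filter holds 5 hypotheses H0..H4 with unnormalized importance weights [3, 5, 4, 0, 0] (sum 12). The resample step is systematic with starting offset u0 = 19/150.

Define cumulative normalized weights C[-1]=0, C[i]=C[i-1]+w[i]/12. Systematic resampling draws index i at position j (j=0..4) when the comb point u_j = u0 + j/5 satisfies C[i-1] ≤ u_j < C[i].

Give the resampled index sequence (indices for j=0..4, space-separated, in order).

0 1 1 2 2

C = [1/4, 2/3, 1, 1, 1]
j=0: u_0=19/150 ∈ [0, 1/4) → index 0
j=1: u_1=49/150 ∈ [1/4, 2/3) → index 1
j=2: u_2=79/150 ∈ [1/4, 2/3) → index 1
j=3: u_3=109/150 ∈ [2/3, 1) → index 2
j=4: u_4=139/150 ∈ [2/3, 1) → index 2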